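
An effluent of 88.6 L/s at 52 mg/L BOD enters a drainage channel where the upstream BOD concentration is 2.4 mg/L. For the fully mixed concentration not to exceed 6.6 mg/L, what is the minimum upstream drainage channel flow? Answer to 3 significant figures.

958 L/s

Set C_mix = 6.6: (Q·2.400 + 88.60·52.00) / (Q + 88.60) = 6.6
→ Q = 88.60·(52.00 − 6.6)/(6.6 − 2.400) = 957.7 L/s.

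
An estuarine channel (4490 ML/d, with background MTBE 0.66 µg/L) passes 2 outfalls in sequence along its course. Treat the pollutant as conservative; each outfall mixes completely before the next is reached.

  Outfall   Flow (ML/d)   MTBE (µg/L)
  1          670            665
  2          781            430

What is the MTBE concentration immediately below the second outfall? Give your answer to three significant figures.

Outfall 1: combined Q = 5160 ML/d; C = (4490·0.6600 + 670.0·665.0)/5160 = 86.92 µg/L.
Outfall 2: combined Q = 5941 ML/d; C = (5160·86.92 + 781.0·430.0)/5941 = 132.0 µg/L.

132 µg/L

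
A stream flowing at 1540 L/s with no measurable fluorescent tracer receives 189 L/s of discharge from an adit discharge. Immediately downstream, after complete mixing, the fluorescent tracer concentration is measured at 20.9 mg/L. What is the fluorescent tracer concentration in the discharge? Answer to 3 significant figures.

191 mg/L

Mass balance: 1540·0 + 189.0·Cₑ = 1729·20.90
→ Cₑ = (1729·20.90 − 1540·0) / 189.0 = 191.2 mg/L.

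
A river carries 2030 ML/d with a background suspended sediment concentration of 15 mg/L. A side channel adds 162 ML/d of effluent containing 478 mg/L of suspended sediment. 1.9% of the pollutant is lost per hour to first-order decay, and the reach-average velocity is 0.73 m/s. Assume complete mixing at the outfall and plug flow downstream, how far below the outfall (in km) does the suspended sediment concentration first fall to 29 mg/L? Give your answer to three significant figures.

Conservation of mass: C = (2030·15.00 + 162.0·478.0) / 2192 = 107900/2192 = 49.22 mg/L.
1.9%/h lost → k = −ln(1 − 0.019) = 0.01918 h⁻¹.
Set 49.22·exp(−k·t) = 29 → t = ln(49.22/29)/k = 99270 s = 27.57 h.
Distance = v·t = 0.73·99270 = 72470 m = 72.47 km.

72.5 km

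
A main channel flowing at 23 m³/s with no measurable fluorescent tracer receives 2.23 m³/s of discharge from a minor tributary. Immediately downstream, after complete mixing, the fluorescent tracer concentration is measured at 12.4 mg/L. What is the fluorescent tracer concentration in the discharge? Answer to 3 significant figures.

140 mg/L

Mass balance: 23.00·0 + 2.230·Cₑ = 25.23·12.40
→ Cₑ = (25.23·12.40 − 23.00·0) / 2.230 = 140.3 mg/L.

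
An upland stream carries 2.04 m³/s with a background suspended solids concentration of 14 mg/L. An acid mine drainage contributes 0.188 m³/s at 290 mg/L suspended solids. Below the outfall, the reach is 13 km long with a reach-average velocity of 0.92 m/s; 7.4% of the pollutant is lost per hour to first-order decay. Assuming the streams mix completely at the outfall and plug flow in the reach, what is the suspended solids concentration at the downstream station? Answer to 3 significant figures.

27.6 mg/L

Conservation of mass: C = (2.040·14.00 + 0.1880·290.0) / 2.228 = 83.08/2.228 = 37.29 mg/L.
Travel time t = 13·1000 / 0.92 = 14130 s = 3.925 h.
7.4%/h lost → k = −ln(1 − 0.074) = 0.07688 h⁻¹.
Decay over the reach: 37.29·exp(−kt) = 37.29·0.7395 = 27.58 mg/L.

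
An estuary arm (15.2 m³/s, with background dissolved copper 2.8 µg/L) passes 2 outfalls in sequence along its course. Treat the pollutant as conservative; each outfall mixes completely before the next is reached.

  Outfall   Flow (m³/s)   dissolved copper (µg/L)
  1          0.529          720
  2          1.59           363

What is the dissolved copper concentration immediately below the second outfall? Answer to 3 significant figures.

57.8 µg/L

After outfall 1: Q = 15.20 + 0.5290 = 15.73 m³/s; C = (15.20·2.800 + 0.5290·720.0)/15.73 = 26.92 µg/L.
After outfall 2: Q = 15.73 + 1.590 = 17.32 m³/s; C = (15.73·26.92 + 1.590·363.0)/17.32 = 57.78 µg/L.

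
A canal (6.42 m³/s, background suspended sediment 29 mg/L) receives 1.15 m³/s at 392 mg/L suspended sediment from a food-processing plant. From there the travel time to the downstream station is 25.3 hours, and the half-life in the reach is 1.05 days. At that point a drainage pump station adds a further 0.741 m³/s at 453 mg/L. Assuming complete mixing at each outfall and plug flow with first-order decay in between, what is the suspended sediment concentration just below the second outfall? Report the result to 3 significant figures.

Mixed concentration C = ΣQC/ΣQ = (6.420·29.00 + 1.150·392.0) / 7.570 = 637.0/7.570 = 84.15 mg/L; combined flow 7.570 m³/s.
Half-life 1.05 d → k = ln 2 / 1.05 = 0.6601 d⁻¹.
Decay over the reach: 84.15·exp(−kt) = 84.15·0.4986 = 41.96 mg/L.
Second outfall: C = (7.570·41.96 + 0.7410·453.0)/8.311 = 78.61 mg/L.

78.6 mg/L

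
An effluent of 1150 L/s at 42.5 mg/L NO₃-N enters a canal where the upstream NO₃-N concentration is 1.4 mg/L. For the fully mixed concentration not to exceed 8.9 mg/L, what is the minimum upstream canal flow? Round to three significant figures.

Set C_mix = 8.9: (Q·1.400 + 1150·42.50) / (Q + 1150) = 8.9
→ Q = 1150·(42.50 − 8.9)/(8.9 − 1.400) = 5152 L/s.

5150 L/s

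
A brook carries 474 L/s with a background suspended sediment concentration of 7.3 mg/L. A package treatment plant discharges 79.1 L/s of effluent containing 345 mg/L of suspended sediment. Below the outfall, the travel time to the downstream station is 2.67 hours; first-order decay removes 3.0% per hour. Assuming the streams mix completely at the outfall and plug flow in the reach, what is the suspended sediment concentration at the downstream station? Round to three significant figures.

51.3 mg/L

After mixing, C = (474.0·7.300 + 79.10·345.0) / 553.1 = 30750/553.1 = 55.60 mg/L.
3.0%/h lost → k = −ln(1 − 0.03) = 0.03046 h⁻¹.
Decay over the reach: 55.60·exp(−kt) = 55.60·0.9219 = 51.25 mg/L.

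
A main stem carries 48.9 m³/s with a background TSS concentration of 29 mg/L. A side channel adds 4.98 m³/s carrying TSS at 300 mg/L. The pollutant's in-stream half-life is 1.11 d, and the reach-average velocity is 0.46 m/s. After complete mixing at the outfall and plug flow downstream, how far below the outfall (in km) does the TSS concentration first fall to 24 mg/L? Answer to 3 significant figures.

Conservation of mass: C = (48.90·29.00 + 4.980·300.0) / 53.88 = 2912/53.88 = 54.05 mg/L.
Half-life 1.11 d → k = ln 2 / 1.11 = 0.6245 d⁻¹.
Set 54.05·exp(−k·t) = 24 → t = ln(54.05/24)/k = 112300 s = 31.20 h.
Distance = v·t = 0.46·112300 = 51670 m = 51.67 km.

51.7 km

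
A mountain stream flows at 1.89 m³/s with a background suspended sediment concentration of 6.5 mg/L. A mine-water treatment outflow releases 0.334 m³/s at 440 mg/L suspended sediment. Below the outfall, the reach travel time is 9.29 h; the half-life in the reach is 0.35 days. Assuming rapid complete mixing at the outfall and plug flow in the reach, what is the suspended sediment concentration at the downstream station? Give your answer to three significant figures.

33.3 mg/L

Flow-weighted average: C = (1.890·6.500 + 0.3340·440.0) / 2.224 = 159.2/2.224 = 71.60 mg/L.
Half-life 0.35 d → k = ln 2 / 0.35 = 1.980 d⁻¹.
Applying C = C₀e^(−kt): 71.60 × 0.4646 = 33.27 mg/L.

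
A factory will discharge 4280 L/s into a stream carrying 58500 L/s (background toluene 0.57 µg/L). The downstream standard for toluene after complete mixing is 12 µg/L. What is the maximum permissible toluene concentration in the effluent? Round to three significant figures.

At the limit, (Qr·Cr + Qe·Cₑ)/(Qr + Qe) = 12:
Cₑ = (62780·12 − 58500·0.5700) / 4280 = 168.2 µg/L.

168 µg/L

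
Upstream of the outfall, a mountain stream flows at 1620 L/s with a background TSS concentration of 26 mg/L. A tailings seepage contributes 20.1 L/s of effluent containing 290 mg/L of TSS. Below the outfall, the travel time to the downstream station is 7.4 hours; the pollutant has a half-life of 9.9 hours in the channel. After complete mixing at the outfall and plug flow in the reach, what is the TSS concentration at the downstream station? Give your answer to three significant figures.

Conservation of mass: C = (1620·26.00 + 20.10·290.0) / 1640 = 47950/1640 = 29.24 mg/L.
Half-life 9.9 h → k = ln 2 / 9.9 = 0.07001 h⁻¹ = 1.680 d⁻¹.
Decay over the reach: 29.24·exp(−kt) = 29.24·0.5956 = 17.41 mg/L.

17.4 mg/L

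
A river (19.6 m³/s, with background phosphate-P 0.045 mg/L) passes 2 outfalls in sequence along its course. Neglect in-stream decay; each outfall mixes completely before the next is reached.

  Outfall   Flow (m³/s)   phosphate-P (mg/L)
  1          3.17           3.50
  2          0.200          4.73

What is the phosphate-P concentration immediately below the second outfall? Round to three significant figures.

Outfall 1: combined Q = 22.77 m³/s; C = (19.60·0.04500 + 3.170·3.500)/22.77 = 0.5260 mg/L.
Outfall 2: combined Q = 22.97 m³/s; C = (22.77·0.5260 + 0.2000·4.730)/22.97 = 0.5626 mg/L.

0.563 mg/L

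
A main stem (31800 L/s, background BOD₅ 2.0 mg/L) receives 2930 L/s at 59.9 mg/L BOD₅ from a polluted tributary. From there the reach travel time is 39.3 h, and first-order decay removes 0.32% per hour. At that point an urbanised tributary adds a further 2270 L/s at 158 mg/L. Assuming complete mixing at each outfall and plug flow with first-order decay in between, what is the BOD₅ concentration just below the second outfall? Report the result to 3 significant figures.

15.4 mg/L

Conservation of mass: C = (31800·2.000 + 2930·59.90) / 34730 = 239100/34730 = 6.885 mg/L; combined flow 34730 L/s.
0.32%/h lost → k = −ln(1 − 0.0032) = 0.003205 h⁻¹.
Applying C = C₀e^(−kt): 6.885 × 0.8816 = 6.070 mg/L.
Second outfall: C = (34730·6.070 + 2270·158.0)/37000 = 15.39 mg/L.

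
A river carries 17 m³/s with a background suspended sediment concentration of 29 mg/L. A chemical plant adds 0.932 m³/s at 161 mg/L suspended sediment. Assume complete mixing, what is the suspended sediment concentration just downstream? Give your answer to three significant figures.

Conservation of mass: C = (17.00·29.00 + 0.9320·161.0) / 17.93 = 643.1/17.93 = 35.86 mg/L.

35.9 mg/L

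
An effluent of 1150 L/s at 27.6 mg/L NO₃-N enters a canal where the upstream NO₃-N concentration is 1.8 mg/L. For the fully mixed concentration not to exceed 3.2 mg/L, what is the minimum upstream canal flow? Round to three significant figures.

20000 L/s

Set C_mix = 3.2: (Q·1.800 + 1150·27.60) / (Q + 1150) = 3.2
→ Q = 1150·(27.60 − 3.2)/(3.2 − 1.800) = 20040 L/s.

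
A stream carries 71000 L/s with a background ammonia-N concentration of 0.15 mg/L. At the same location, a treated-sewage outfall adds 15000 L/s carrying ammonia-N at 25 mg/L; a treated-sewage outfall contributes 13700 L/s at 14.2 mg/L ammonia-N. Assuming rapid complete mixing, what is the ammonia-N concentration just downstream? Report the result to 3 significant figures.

5.82 mg/L

Flow-weighted average: C = (71000·0.1500 + 15000·25.00 + 13700·14.20) / 99700 = 580200/99700 = 5.819 mg/L.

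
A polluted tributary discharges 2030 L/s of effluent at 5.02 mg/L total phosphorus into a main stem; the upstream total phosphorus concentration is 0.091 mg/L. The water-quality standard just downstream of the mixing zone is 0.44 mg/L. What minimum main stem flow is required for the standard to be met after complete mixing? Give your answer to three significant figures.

26600 L/s

Set C_mix = 0.44: (Q·0.09100 + 2030·5.020) / (Q + 2030) = 0.44
→ Q = 2030·(5.020 − 0.44)/(0.44 − 0.09100) = 26640 L/s.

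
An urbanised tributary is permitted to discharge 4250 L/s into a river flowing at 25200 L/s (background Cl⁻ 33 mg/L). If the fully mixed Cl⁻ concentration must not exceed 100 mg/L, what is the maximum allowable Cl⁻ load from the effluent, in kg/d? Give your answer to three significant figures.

Mass balance at the limit: 25200·33.00 + 4250·Cₑ = 29450·100 → Cₑ = 497.3 mg/L.
4250 L/s = 4.250 m³/s. Load = 4.250 m³/s × 497.3 g/m³ × 86 400 s/d = 182600 kg/d.

183000 kg/d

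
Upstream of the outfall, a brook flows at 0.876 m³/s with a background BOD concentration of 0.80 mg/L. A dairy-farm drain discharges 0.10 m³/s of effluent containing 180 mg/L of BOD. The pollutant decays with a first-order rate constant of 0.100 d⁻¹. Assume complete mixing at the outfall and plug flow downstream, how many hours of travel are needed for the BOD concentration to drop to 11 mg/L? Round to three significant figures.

Conservation of mass: C = (0.8760·0.8000 + 0.1000·180.0) / 0.9760 = 18.70/0.9760 = 19.16 mg/L.
19.16·exp(−k·t) = 11 → t = ln(19.16/11)/k = 479500 s = 133.2 h.

133 h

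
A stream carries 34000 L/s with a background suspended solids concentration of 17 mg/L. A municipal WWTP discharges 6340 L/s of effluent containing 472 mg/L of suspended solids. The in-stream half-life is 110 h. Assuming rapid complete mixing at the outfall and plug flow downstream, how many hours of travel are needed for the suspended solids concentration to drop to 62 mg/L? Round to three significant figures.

56.5 h

Mixed concentration C = ΣQC/ΣQ = (34000·17.00 + 6340·472.0) / 40340 = 3570000/40340 = 88.51 mg/L.
Half-life 110 h → k = ln 2 / 110 = 0.006301 h⁻¹ = 0.1512 d⁻¹.
88.51·exp(−k·t) = 62 → t = ln(88.51/62)/k = 203400 s = 56.49 h.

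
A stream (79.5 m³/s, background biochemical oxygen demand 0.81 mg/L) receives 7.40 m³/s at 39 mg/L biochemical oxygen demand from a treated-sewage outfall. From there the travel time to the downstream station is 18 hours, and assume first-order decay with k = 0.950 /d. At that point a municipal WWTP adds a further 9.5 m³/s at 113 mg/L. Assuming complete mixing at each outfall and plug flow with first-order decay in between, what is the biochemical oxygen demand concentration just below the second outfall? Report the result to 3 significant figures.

After mixing, C = (79.50·0.8100 + 7.400·39.00) / 86.90 = 353.0/86.90 = 4.062 mg/L; combined flow 86.90 m³/s.
Applying C = C₀e^(−kt): 4.062 × 0.4904 = 1.992 mg/L.
Second outfall: C = (86.90·1.992 + 9.500·113.0)/96.40 = 12.93 mg/L.

12.9 mg/L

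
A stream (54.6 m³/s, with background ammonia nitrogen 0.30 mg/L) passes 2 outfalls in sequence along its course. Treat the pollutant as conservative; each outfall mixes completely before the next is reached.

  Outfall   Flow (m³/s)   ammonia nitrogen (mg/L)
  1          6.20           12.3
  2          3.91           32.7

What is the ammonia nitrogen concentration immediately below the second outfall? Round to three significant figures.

After outfall 1: Q = 54.60 + 6.200 = 60.80 m³/s; C = (54.60·0.3000 + 6.200·12.30)/60.80 = 1.524 mg/L.
After outfall 2: Q = 60.80 + 3.910 = 64.71 m³/s; C = (60.80·1.524 + 3.910·32.70)/64.71 = 3.407 mg/L.

3.41 mg/L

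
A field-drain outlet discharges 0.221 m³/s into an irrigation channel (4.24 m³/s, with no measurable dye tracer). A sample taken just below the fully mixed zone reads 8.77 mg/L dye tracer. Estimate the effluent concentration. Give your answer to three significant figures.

177 mg/L

Mass balance: 4.240·0 + 0.2210·Cₑ = 4.461·8.770
→ Cₑ = (4.461·8.770 − 4.240·0) / 0.2210 = 177.0 mg/L.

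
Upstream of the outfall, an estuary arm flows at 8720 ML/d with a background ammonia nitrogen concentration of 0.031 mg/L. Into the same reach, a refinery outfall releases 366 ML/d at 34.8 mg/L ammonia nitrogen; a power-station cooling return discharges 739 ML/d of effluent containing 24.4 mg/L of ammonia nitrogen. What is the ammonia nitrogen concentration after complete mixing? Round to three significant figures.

Flow-weighted average: C = (8720·0.03100 + 366.0·34.80 + 739.0·24.40) / 9825 = 31040/9825 = 3.159 mg/L.

3.16 mg/L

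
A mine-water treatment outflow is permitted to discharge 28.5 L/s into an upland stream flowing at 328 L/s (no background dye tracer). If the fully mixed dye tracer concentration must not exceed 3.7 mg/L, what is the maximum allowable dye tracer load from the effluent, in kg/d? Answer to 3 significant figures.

Mass balance at the limit: 328.0·0 + 28.50·Cₑ = 356.5·3.7 → Cₑ = 46.28 mg/L.
28.50 L/s = 0.02850 m³/s. Load = 0.02850 m³/s × 46.28 g/m³ × 86 400 s/d = 114.0 kg/d.

114 kg/d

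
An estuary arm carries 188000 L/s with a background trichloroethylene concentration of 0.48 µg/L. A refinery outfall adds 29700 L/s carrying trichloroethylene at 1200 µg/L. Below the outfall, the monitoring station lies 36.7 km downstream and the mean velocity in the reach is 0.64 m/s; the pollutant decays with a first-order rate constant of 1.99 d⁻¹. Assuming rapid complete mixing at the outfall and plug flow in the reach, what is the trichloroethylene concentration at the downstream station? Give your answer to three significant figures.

Mass balance: C = (188000·0.4800 + 29700·1200) / 217700 = 35730000/217700 = 164.1 µg/L.
Travel time t = 36.7·1000 / 0.64 = 57340 s = 15.93 h.
Applying C = C₀e^(−kt): 164.1 × 0.2669 = 43.81 µg/L.

43.8 µg/L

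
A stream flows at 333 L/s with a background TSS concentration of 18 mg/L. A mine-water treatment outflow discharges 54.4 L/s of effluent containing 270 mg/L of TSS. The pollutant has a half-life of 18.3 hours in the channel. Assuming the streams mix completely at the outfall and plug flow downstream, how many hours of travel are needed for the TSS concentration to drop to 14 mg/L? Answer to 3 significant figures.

Mixed concentration C = ΣQC/ΣQ = (333.0·18.00 + 54.40·270.0) / 387.4 = 20680/387.4 = 53.39 mg/L.
Half-life 18.3 h → k = ln 2 / 18.3 = 0.03788 h⁻¹ = 0.9090 d⁻¹.
53.39·exp(−k·t) = 14 → t = ln(53.39/14)/k = 127200 s = 35.34 h.

35.3 h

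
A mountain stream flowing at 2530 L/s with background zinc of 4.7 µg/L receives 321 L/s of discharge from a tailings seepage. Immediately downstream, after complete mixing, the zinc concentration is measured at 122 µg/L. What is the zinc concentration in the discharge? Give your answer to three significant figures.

1050 µg/L

Mass balance: 2530·4.700 + 321.0·Cₑ = 2851·122.0
→ Cₑ = (2851·122.0 − 2530·4.700) / 321.0 = 1047 µg/L.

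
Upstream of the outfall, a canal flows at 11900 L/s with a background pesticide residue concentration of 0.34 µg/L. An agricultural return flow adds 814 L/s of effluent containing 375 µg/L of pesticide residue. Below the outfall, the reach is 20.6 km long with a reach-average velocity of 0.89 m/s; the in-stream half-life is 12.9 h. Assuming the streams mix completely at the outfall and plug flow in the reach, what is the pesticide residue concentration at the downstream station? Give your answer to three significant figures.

17.2 µg/L

Conservation of mass: C = (11900·0.3400 + 814.0·375.0) / 12710 = 309300/12710 = 24.33 µg/L.
Travel time t = 20.6·1000 / 0.89 = 23150 s = 6.429 h.
Half-life 12.9 h → k = ln 2 / 12.9 = 0.05373 h⁻¹ = 1.290 d⁻¹.
First-order decay: C = 24.33·exp(−k·t) = 24.33·0.7079 = 17.22 µg/L.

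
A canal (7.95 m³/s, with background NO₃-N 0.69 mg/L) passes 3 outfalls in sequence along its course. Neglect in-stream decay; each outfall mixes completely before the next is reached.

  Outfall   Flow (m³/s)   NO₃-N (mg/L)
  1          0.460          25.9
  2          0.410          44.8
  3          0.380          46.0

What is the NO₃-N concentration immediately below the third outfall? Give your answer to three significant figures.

Below outfall 1: Q → 8.410 m³/s, C = (7.950·0.6900 + 0.4600·25.90)/8.410 = 2.069 mg/L.
Below outfall 2: Q → 8.820 m³/s, C = (8.410·2.069 + 0.4100·44.80)/8.820 = 4.055 mg/L.
Below outfall 3: Q → 9.200 m³/s, C = (8.820·4.055 + 0.3800·46.00)/9.200 = 5.788 mg/L.

5.79 mg/L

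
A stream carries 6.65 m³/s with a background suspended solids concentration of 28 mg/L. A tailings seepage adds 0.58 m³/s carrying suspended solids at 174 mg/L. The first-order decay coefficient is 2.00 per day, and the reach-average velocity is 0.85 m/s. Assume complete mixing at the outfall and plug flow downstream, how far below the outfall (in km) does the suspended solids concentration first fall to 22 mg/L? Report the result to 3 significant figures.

21.7 km

Mass balance: C = (6.650·28.00 + 0.5800·174.0) / 7.230 = 287.1/7.230 = 39.71 mg/L.
Set 39.71·exp(−k·t) = 22 → t = ln(39.71/22)/k = 25510 s = 7.087 h.
Distance = v·t = 0.85·25510 = 21690 m = 21.69 km.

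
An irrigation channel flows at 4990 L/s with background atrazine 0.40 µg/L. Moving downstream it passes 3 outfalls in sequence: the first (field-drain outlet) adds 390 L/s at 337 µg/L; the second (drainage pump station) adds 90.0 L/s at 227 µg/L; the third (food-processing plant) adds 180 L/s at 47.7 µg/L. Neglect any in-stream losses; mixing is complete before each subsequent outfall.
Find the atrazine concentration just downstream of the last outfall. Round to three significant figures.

Outfall 1: combined Q = 5380 L/s; C = (4990·0.4000 + 390.0·337.0)/5380 = 24.80 µg/L.
Outfall 2: combined Q = 5470 L/s; C = (5380·24.80 + 90.00·227.0)/5470 = 28.13 µg/L.
Outfall 3: combined Q = 5650 L/s; C = (5470·28.13 + 180.0·47.70)/5650 = 28.75 µg/L.

28.8 µg/L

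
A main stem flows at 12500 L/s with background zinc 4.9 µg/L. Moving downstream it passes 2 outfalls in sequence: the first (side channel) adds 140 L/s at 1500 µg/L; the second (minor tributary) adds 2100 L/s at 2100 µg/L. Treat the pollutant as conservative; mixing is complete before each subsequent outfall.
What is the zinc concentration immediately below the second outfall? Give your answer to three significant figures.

Outfall 1: combined Q = 12640 L/s; C = (12500·4.900 + 140.0·1500)/12640 = 21.46 µg/L.
Outfall 2: combined Q = 14740 L/s; C = (12640·21.46 + 2100·2100)/14740 = 317.6 µg/L.

318 µg/L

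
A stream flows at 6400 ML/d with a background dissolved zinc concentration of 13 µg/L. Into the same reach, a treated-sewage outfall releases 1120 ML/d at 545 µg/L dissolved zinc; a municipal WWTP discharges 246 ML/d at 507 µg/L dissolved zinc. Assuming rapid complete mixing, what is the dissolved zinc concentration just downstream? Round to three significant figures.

105 µg/L

Mass balance: C = (6400·13.00 + 1120·545.0 + 246.0·507.0) / 7766 = 818300/7766 = 105.4 µg/L.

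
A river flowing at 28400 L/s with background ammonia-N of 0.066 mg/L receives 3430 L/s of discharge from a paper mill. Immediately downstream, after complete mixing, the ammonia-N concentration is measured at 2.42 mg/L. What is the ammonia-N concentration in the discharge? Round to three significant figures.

21.9 mg/L

Mass balance: 28400·0.06600 + 3430·Cₑ = 31830·2.420
→ Cₑ = (31830·2.420 − 28400·0.06600) / 3430 = 21.91 mg/L.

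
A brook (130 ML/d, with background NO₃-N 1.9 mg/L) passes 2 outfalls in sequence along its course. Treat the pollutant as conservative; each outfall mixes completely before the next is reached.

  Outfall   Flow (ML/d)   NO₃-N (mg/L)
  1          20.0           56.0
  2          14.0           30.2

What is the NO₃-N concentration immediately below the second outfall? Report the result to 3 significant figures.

10.9 mg/L

Outfall 1: combined Q = 150.0 ML/d; C = (130.0·1.900 + 20.00·56.00)/150.0 = 9.113 mg/L.
Outfall 2: combined Q = 164.0 ML/d; C = (150.0·9.113 + 14.00·30.20)/164.0 = 10.91 mg/L.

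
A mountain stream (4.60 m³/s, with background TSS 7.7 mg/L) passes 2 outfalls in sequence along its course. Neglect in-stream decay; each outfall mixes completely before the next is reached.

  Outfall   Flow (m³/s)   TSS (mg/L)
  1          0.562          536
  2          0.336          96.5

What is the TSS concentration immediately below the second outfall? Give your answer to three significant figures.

After outfall 1: Q = 4.600 + 0.5620 = 5.162 m³/s; C = (4.600·7.700 + 0.5620·536.0)/5.162 = 65.22 mg/L.
After outfall 2: Q = 5.162 + 0.3360 = 5.498 m³/s; C = (5.162·65.22 + 0.3360·96.50)/5.498 = 67.13 mg/L.

67.1 mg/L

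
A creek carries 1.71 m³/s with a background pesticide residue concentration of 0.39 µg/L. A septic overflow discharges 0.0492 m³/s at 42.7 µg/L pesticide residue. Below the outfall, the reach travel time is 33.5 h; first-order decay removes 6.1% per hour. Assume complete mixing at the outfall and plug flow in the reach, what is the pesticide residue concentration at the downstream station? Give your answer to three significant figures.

Flow-weighted average: C = (1.710·0.3900 + 0.04920·42.70) / 1.759 = 2.768/1.759 = 1.573 µg/L.
6.1%/h lost → k = −ln(1 − 0.061) = 0.06294 h⁻¹.
First-order decay: C = 1.573·exp(−k·t) = 1.573·0.1214 = 0.1910 µg/L.

0.191 µg/L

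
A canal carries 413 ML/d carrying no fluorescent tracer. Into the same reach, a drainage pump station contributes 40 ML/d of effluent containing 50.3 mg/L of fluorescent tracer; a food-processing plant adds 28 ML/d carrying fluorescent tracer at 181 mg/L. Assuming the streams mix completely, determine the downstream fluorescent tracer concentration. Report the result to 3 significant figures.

Conservation of mass: C = (413.0·0 + 40.00·50.30 + 28.00·181.0) / 481.0 = 7080/481.0 = 14.72 mg/L.

14.7 mg/L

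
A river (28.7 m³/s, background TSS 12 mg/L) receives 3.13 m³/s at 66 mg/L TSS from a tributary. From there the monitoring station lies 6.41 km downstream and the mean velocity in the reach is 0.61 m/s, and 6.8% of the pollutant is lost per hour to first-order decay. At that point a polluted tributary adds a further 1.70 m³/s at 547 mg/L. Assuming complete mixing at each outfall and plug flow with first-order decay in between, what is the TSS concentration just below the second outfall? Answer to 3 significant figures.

41.1 mg/L

Mass balance: C = (28.70·12.00 + 3.130·66.00) / 31.83 = 551.0/31.83 = 17.31 mg/L; combined flow 31.83 m³/s.
Travel time t = 6.41·1000 / 0.61 = 10510 s = 2.919 h.
6.8%/h lost → k = −ln(1 − 0.068) = 0.07042 h⁻¹.
After decay, C = 17.31 × e^(−kt) = 17.31 × 0.8142 = 14.09 mg/L.
At the second outfall, C = (31.83·14.09 + 1.700·547.0) / (31.83 + 1.700) = 41.11 mg/L.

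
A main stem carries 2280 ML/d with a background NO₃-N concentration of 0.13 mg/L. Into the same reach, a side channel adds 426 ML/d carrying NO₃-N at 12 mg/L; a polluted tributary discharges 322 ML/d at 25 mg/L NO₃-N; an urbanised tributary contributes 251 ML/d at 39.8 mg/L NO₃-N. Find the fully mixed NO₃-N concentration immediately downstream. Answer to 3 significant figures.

7.15 mg/L

Mass balance: C = (2280·0.1300 + 426.0·12.00 + 322.0·25.00 + 251.0·39.80) / 3279 = 23450/3279 = 7.151 mg/L.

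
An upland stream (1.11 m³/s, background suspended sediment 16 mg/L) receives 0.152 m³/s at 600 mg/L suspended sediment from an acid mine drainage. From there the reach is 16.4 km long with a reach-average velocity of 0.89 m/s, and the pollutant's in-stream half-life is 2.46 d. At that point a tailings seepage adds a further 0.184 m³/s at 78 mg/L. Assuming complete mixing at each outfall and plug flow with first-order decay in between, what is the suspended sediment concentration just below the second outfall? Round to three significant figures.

After mixing, C = (1.110·16.00 + 0.1520·600.0) / 1.262 = 109.0/1.262 = 86.34 mg/L; combined flow 1.262 m³/s.
Travel time t = 16.4·1000 / 0.89 = 18430 s = 5.119 h.
Half-life 2.46 d → k = ln 2 / 2.46 = 0.2818 d⁻¹.
First-order decay: C = 86.34·exp(−k·t) = 86.34·0.9417 = 81.30 mg/L.
Second outfall: C = (1.262·81.30 + 0.1840·78.00)/1.446 = 80.88 mg/L.

80.9 mg/L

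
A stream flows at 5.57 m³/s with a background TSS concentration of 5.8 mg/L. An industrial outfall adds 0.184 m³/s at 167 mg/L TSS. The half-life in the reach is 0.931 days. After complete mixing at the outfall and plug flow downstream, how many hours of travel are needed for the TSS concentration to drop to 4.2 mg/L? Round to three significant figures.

Mixed concentration C = ΣQC/ΣQ = (5.570·5.800 + 0.1840·167.0) / 5.754 = 63.03/5.754 = 10.95 mg/L.
Half-life 0.931 d → k = ln 2 / 0.931 = 0.7445 d⁻¹.
10.95·exp(−k·t) = 4.2 → t = ln(10.95/4.2)/k = 111300 s = 30.90 h.

30.9 h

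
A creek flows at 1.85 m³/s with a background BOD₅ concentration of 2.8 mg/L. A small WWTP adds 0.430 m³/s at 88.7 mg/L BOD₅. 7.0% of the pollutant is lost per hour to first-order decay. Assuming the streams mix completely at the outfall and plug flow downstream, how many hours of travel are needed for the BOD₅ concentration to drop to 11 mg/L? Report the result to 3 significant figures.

7.53 h

Conservation of mass: C = (1.850·2.800 + 0.4300·88.70) / 2.280 = 43.32/2.280 = 19.00 mg/L.
7.0%/h lost → k = −ln(1 − 0.07) = 0.07257 h⁻¹.
19.00·exp(−k·t) = 11 → t = ln(19.00/11)/k = 27110 s = 7.532 h.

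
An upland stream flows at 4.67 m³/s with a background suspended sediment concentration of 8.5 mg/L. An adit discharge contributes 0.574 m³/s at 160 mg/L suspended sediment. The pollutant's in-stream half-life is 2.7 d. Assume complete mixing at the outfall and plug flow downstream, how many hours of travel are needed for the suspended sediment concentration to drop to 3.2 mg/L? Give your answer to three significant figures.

192 h

After mixing, C = (4.670·8.500 + 0.5740·160.0) / 5.244 = 131.5/5.244 = 25.08 mg/L.
Half-life 2.7 d → k = ln 2 / 2.7 = 0.2567 d⁻¹.
25.08·exp(−k·t) = 3.2 → t = ln(25.08/3.2)/k = 693000 s = 192.5 h.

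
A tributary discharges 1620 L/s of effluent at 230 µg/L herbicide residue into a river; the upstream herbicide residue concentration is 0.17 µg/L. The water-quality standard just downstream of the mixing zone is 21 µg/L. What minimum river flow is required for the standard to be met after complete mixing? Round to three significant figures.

16300 L/s

Set C_mix = 21: (Q·0.1700 + 1620·230.0) / (Q + 1620) = 21
→ Q = 1620·(230.0 − 21)/(21 − 0.1700) = 16250 L/s.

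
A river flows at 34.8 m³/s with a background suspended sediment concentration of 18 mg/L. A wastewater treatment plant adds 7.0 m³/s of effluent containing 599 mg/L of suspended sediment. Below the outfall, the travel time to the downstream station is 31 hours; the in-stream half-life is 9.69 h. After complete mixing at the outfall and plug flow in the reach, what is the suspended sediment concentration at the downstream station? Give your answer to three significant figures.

12.6 mg/L

Flow-weighted average: C = (34.80·18.00 + 7.000·599.0) / 41.80 = 4819/41.80 = 115.3 mg/L.
Half-life 9.69 h → k = ln 2 / 9.69 = 0.07153 h⁻¹ = 1.717 d⁻¹.
Decay over the reach: 115.3·exp(−kt) = 115.3·0.1089 = 12.55 mg/L.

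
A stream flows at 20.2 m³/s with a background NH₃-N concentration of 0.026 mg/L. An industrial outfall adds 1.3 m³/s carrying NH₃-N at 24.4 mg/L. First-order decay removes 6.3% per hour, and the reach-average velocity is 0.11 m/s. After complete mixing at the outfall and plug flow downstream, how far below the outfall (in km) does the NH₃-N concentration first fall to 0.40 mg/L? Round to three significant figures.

8.04 km

Flow-weighted average: C = (20.20·0.02600 + 1.300·24.40) / 21.50 = 32.25/21.50 = 1.500 mg/L.
6.3%/h lost → k = −ln(1 − 0.063) = 0.06507 h⁻¹.
Set 1.500·exp(−k·t) = 0.40 → t = ln(1.500/0.40)/k = 73120 s = 20.31 h.
Distance = v·t = 0.11·73120 = 8043 m = 8.043 km.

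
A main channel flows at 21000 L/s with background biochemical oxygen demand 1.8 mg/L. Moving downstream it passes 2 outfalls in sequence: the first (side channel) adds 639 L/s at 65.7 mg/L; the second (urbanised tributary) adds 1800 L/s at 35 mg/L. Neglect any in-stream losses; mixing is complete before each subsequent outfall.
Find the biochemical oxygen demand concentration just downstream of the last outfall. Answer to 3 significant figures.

6.09 mg/L

Below outfall 1: Q → 21640 L/s, C = (21000·1.800 + 639.0·65.70)/21640 = 3.687 mg/L.
Below outfall 2: Q → 23440 L/s, C = (21640·3.687 + 1800·35.00)/23440 = 6.092 mg/L.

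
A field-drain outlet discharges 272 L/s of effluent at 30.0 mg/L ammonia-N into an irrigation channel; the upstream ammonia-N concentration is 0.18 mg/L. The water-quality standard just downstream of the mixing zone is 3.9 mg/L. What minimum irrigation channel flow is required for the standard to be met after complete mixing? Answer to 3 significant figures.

1910 L/s

Set C_mix = 3.9: (Q·0.1800 + 272.0·30.00) / (Q + 272.0) = 3.9
→ Q = 272.0·(30.00 − 3.9)/(3.9 − 0.1800) = 1908 L/s.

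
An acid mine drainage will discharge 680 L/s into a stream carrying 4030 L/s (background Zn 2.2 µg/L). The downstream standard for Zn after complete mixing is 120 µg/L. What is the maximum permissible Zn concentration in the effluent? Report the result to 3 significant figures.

At the limit, (Qr·Cr + Qe·Cₑ)/(Qr + Qe) = 120:
Cₑ = (4710·120 − 4030·2.200) / 680.0 = 818.1 µg/L.

818 µg/L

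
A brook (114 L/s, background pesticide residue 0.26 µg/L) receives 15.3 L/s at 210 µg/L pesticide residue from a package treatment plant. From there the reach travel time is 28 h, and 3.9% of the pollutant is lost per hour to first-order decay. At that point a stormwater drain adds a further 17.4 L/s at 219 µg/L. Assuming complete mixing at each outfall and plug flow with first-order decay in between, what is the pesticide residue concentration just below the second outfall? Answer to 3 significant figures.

33.2 µg/L

After mixing, C = (114.0·0.2600 + 15.30·210.0) / 129.3 = 3243/129.3 = 25.08 µg/L; combined flow 129.3 L/s.
3.9%/h lost → k = −ln(1 − 0.039) = 0.03978 h⁻¹.
First-order decay: C = 25.08·exp(−k·t) = 25.08·0.3283 = 8.233 µg/L.
At the second outfall, C = (129.3·8.233 + 17.40·219.0) / (129.3 + 17.40) = 33.23 µg/L.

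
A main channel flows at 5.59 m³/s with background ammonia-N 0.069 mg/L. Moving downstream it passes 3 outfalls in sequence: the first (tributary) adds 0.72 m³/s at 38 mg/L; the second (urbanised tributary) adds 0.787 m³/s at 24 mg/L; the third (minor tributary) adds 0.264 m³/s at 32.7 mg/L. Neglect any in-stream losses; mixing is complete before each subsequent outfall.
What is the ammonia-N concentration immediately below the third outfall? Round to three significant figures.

After outfall 1: Q = 5.590 + 0.7200 = 6.310 m³/s; C = (5.590·0.06900 + 0.7200·38.00)/6.310 = 4.397 mg/L.
After outfall 2: Q = 6.310 + 0.7870 = 7.097 m³/s; C = (6.310·4.397 + 0.7870·24.00)/7.097 = 6.571 mg/L.
After outfall 3: Q = 7.097 + 0.2640 = 7.361 m³/s; C = (7.097·6.571 + 0.2640·32.70)/7.361 = 7.508 mg/L.

7.51 mg/L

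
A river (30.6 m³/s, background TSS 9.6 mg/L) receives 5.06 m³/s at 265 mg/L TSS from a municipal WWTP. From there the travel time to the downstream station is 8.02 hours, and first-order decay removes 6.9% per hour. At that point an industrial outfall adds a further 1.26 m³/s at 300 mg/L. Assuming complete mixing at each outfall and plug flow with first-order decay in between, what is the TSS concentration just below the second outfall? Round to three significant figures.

Mixed concentration C = ΣQC/ΣQ = (30.60·9.600 + 5.060·265.0) / 35.66 = 1635/35.66 = 45.84 mg/L; combined flow 35.66 m³/s.
6.9%/h lost → k = −ln(1 − 0.069) = 0.07150 h⁻¹.
Applying C = C₀e^(−kt): 45.84 × 0.5636 = 25.84 mg/L.
At the second outfall, C = (35.66·25.84 + 1.260·300.0) / (35.66 + 1.260) = 35.19 mg/L.

35.2 mg/L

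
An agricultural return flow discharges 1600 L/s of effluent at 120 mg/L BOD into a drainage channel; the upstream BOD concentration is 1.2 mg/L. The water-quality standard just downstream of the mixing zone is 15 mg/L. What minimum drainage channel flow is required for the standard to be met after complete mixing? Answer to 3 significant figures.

Set C_mix = 15: (Q·1.200 + 1600·120.0) / (Q + 1600) = 15
→ Q = 1600·(120.0 − 15)/(15 − 1.200) = 12170 L/s.

12200 L/s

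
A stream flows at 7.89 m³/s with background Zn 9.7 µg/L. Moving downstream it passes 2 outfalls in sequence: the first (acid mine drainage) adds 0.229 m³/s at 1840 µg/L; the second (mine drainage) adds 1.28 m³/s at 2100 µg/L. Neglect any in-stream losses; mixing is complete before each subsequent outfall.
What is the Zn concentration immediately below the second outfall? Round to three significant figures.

After outfall 1: Q = 7.890 + 0.2290 = 8.119 m³/s; C = (7.890·9.700 + 0.2290·1840)/8.119 = 61.32 µg/L.
After outfall 2: Q = 8.119 + 1.280 = 9.399 m³/s; C = (8.119·61.32 + 1.280·2100)/9.399 = 339.0 µg/L.

339 µg/L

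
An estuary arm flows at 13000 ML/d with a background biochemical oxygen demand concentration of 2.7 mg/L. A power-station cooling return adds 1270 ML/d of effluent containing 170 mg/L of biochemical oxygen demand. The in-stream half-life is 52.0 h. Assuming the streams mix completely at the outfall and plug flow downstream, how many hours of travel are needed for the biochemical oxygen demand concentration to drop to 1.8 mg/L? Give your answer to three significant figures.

171 h

Flow-weighted average: C = (13000·2.700 + 1270·170.0) / 14270 = 251000/14270 = 17.59 mg/L.
Half-life 52.0 h → k = ln 2 / 52.0 = 0.01333 h⁻¹ = 0.3199 d⁻¹.
17.59·exp(−k·t) = 1.8 → t = ln(17.59/1.8)/k = 615600 s = 171.0 h.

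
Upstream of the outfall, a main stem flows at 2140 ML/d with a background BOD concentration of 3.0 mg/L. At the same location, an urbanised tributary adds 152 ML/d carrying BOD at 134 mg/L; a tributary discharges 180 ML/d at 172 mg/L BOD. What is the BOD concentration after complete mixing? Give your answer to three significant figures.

Mixed concentration C = ΣQC/ΣQ = (2140·3.000 + 152.0·134.0 + 180.0·172.0) / 2472 = 57750/2472 = 23.36 mg/L.

23.4 mg/L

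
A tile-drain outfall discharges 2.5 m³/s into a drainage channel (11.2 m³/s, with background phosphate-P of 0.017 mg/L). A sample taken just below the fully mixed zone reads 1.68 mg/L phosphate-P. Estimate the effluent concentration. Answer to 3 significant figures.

9.13 mg/L

Mass balance: 11.20·0.01700 + 2.500·Cₑ = 13.70·1.680
→ Cₑ = (13.70·1.680 − 11.20·0.01700) / 2.500 = 9.130 mg/L.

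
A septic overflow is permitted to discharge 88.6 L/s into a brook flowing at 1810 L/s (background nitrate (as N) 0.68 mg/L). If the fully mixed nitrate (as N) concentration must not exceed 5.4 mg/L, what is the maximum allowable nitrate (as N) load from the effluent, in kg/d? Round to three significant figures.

779 kg/d

Mass balance at the limit: 1810·0.6800 + 88.60·Cₑ = 1899·5.4 → Cₑ = 101.8 mg/L.
88.60 L/s = 0.08860 m³/s. Load = 0.08860 m³/s × 101.8 g/m³ × 86 400 s/d = 779.5 kg/d.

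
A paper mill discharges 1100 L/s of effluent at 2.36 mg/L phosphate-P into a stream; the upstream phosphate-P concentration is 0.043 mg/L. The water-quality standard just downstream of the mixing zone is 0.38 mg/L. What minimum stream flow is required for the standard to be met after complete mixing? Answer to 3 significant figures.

Set C_mix = 0.38: (Q·0.04300 + 1100·2.360) / (Q + 1100) = 0.38
→ Q = 1100·(2.360 − 0.38)/(0.38 − 0.04300) = 6463 L/s.

6460 L/s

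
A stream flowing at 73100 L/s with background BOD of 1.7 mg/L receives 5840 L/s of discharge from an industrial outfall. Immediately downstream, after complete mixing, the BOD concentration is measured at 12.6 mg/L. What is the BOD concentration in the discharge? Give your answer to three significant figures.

149 mg/L

Mass balance: 73100·1.700 + 5840·Cₑ = 78940·12.60
→ Cₑ = (78940·12.60 − 73100·1.700) / 5840 = 149.0 mg/L.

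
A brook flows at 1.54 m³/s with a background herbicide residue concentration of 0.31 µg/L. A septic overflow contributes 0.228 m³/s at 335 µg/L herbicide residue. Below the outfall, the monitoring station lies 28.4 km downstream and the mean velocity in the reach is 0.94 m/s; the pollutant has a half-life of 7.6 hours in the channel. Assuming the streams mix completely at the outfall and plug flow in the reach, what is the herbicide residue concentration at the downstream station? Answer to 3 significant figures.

Mass balance: C = (1.540·0.3100 + 0.2280·335.0) / 1.768 = 76.86/1.768 = 43.47 µg/L.
Travel time t = 28.4·1000 / 0.94 = 30210 s = 8.392 h.
Half-life 7.6 h → k = ln 2 / 7.6 = 0.09120 h⁻¹ = 2.189 d⁻¹.
After decay, C = 43.47 × e^(−kt) = 43.47 × 0.4651 = 20.22 µg/L.

20.2 µg/L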